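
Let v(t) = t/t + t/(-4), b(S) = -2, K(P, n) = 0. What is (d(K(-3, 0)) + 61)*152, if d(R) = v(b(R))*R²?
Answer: 9272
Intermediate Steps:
v(t) = 1 - t/4 (v(t) = 1 + t*(-¼) = 1 - t/4)
d(R) = 3*R²/2 (d(R) = (1 - ¼*(-2))*R² = (1 + ½)*R² = 3*R²/2)
(d(K(-3, 0)) + 61)*152 = ((3/2)*0² + 61)*152 = ((3/2)*0 + 61)*152 = (0 + 61)*152 = 61*152 = 9272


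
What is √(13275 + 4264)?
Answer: √17539 ≈ 132.43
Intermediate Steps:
√(13275 + 4264) = √17539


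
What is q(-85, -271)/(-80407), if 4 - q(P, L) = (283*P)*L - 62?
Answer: 6518839/80407 ≈ 81.073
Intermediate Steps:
q(P, L) = 66 - 283*L*P (q(P, L) = 4 - ((283*P)*L - 62) = 4 - (283*L*P - 62) = 4 - (-62 + 283*L*P) = 4 + (62 - 283*L*P) = 66 - 283*L*P)
q(-85, -271)/(-80407) = (66 - 283*(-271)*(-85))/(-80407) = (66 - 6518905)*(-1/80407) = -6518839*(-1/80407) = 6518839/80407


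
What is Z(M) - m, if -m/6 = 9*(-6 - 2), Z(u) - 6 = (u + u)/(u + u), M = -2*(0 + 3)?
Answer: -425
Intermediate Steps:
M = -6 (M = -2*3 = -6)
Z(u) = 7 (Z(u) = 6 + (u + u)/(u + u) = 6 + (2*u)/((2*u)) = 6 + (2*u)*(1/(2*u)) = 6 + 1 = 7)
m = 432 (m = -54*(-6 - 2) = -54*(-8) = -6*(-72) = 432)
Z(M) - m = 7 - 1*432 = 7 - 432 = -425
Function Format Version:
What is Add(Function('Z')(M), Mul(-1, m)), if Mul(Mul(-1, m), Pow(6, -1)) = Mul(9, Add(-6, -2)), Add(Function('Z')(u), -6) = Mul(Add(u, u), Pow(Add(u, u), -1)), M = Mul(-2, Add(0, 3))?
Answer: -425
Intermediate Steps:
M = -6 (M = Mul(-2, 3) = -6)
Function('Z')(u) = 7 (Function('Z')(u) = Add(6, Mul(Add(u, u), Pow(Add(u, u), -1))) = Add(6, Mul(Mul(2, u), Pow(Mul(2, u), -1))) = Add(6, Mul(Mul(2, u), Mul(Rational(1, 2), Pow(u, -1)))) = Add(6, 1) = 7)
m = 432 (m = Mul(-6, Mul(9, Add(-6, -2))) = Mul(-6, Mul(9, -8)) = Mul(-6, -72) = 432)
Add(Function('Z')(M), Mul(-1, m)) = Add(7, Mul(-1, 432)) = Add(7, -432) = -425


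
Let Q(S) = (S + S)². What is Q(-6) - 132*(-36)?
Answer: 4896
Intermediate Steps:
Q(S) = 4*S² (Q(S) = (2*S)² = 4*S²)
Q(-6) - 132*(-36) = 4*(-6)² - 132*(-36) = 4*36 + 4752 = 144 + 4752 = 4896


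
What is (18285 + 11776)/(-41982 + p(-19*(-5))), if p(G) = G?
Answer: -30061/41887 ≈ -0.71767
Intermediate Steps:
(18285 + 11776)/(-41982 + p(-19*(-5))) = (18285 + 11776)/(-41982 - 19*(-5)) = 30061/(-41982 + 95) = 30061/(-41887) = 30061*(-1/41887) = -30061/41887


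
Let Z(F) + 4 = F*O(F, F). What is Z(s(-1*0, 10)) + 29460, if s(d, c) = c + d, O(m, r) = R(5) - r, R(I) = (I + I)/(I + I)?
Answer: 29366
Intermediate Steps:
R(I) = 1 (R(I) = (2*I)/((2*I)) = (2*I)*(1/(2*I)) = 1)
O(m, r) = 1 - r
Z(F) = -4 + F*(1 - F)
Z(s(-1*0, 10)) + 29460 = (-4 + (10 - 1*0) - (10 - 1*0)²) + 29460 = (-4 + (10 + 0) - (10 + 0)²) + 29460 = (-4 + 10 - 1*10²) + 29460 = (-4 + 10 - 1*100) + 29460 = (-4 + 10 - 100) + 29460 = -94 + 29460 = 29366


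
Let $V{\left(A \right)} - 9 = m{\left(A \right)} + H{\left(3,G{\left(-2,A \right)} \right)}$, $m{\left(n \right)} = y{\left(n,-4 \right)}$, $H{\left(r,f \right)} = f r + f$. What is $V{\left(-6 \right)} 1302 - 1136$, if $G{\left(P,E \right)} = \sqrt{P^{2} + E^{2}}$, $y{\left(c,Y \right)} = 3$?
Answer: $14488 + 10416 \sqrt{10} \approx 47426.0$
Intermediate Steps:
$G{\left(P,E \right)} = \sqrt{E^{2} + P^{2}}$
$H{\left(r,f \right)} = f + f r$
$m{\left(n \right)} = 3$
$V{\left(A \right)} = 12 + 4 \sqrt{4 + A^{2}}$ ($V{\left(A \right)} = 9 + \left(3 + \sqrt{A^{2} + \left(-2\right)^{2}} \left(1 + 3\right)\right) = 9 + \left(3 + \sqrt{A^{2} + 4} \cdot 4\right) = 9 + \left(3 + \sqrt{4 + A^{2}} \cdot 4\right) = 9 + \left(3 + 4 \sqrt{4 + A^{2}}\right) = 12 + 4 \sqrt{4 + A^{2}}$)
$V{\left(-6 \right)} 1302 - 1136 = \left(12 + 4 \sqrt{4 + \left(-6\right)^{2}}\right) 1302 - 1136 = \left(12 + 4 \sqrt{4 + 36}\right) 1302 - 1136 = \left(12 + 4 \sqrt{40}\right) 1302 - 1136 = \left(12 + 4 \cdot 2 \sqrt{10}\right) 1302 - 1136 = \left(12 + 8 \sqrt{10}\right) 1302 - 1136 = \left(15624 + 10416 \sqrt{10}\right) - 1136 = 14488 + 10416 \sqrt{10}$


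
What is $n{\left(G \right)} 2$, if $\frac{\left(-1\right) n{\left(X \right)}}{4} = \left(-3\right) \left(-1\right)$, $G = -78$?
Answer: $-24$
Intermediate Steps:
$n{\left(X \right)} = -12$ ($n{\left(X \right)} = - 4 \left(\left(-3\right) \left(-1\right)\right) = \left(-4\right) 3 = -12$)
$n{\left(G \right)} 2 = \left(-12\right) 2 = -24$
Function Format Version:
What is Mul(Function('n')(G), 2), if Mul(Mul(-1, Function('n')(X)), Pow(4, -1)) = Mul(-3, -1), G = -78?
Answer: -24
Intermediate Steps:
Function('n')(X) = -12 (Function('n')(X) = Mul(-4, Mul(-3, -1)) = Mul(-4, 3) = -12)
Mul(Function('n')(G), 2) = Mul(-12, 2) = -24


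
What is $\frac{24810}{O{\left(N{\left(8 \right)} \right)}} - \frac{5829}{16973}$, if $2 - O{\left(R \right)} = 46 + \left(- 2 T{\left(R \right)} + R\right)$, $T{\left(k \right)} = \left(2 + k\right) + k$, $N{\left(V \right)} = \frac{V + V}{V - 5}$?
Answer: $- \frac{70206671}{67892} \approx -1034.1$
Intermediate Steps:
$N{\left(V \right)} = \frac{2 V}{-5 + V}$
$T{\left(k \right)} = 2 + 2 k$
$O{\left(R \right)} = -40 + 3 R$ ($O{\left(R \right)} = 2 - \left(46 + \left(- 2 \left(2 + 2 R\right) + R\right)\right) = 2 - \left(46 - \left(4 + 3 R\right)\right) = 2 - \left(42 - 3 R\right) = 2 + \left(-42 + 3 R\right) = -40 + 3 R$)
$\frac{24810}{O{\left(N{\left(8 \right)} \right)}} - \frac{5829}{16973} = \frac{24810}{-40 + 3 \cdot 2 \cdot 8 \frac{1}{-5 + 8}} - \frac{5829}{16973} = \frac{24810}{-40 + 3 \cdot 2 \cdot 8 \cdot \frac{1}{3}} - \frac{5829}{16973} = \frac{24810}{-40 + 3 \cdot \frac{16}{3}} - \frac{5829}{16973} = \frac{24810}{-40 + 16} - \frac{5829}{16973} = \frac{24810}{-24} - \frac{5829}{16973} = 24810 \left(- \frac{1}{24}\right) - \frac{5829}{16973} = - \frac{4135}{4} - \frac{5829}{16973} = - \frac{70206671}{67892}$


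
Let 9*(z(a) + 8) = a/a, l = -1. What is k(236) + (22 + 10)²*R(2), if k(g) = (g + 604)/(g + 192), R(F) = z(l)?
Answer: -7777438/963 ≈ -8076.3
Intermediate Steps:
z(a) = -71/9 (z(a) = -8 + (a/a)/9 = -8 + (⅑)*1 = -8 + ⅑ = -71/9)
R(F) = -71/9
k(g) = (604 + g)/(192 + g)
k(236) + (22 + 10)²*R(2) = (604 + 236)/(192 + 236) + (22 + 10)²*(-71/9) = 840/428 + 32²*(-71/9) = (1/428)*840 + 1024*(-71/9) = 210/107 - 72704/9 = -7777438/963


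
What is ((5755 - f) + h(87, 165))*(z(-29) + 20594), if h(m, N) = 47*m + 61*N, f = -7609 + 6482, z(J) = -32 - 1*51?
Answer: 431469396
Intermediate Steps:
z(J) = -83 (z(J) = -32 - 51 = -83)
f = -1127
((5755 - f) + h(87, 165))*(z(-29) + 20594) = ((5755 - 1*(-1127)) + (47*87 + 61*165))*(-83 + 20594) = ((5755 + 1127) + (4089 + 10065))*20511 = (6882 + 14154)*20511 = 21036*20511 = 431469396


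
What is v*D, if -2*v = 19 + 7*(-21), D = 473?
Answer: 30272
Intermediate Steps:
v = 64 (v = -(19 + 7*(-21))/2 = -(19 - 147)/2 = -½*(-128) = 64)
v*D = 64*473 = 30272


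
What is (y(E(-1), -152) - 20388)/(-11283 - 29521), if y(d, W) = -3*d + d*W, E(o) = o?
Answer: 20233/40804 ≈ 0.49586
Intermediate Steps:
y(d, W) = -3*d + W*d
(y(E(-1), -152) - 20388)/(-11283 - 29521) = (-(-3 - 152) - 20388)/(-11283 - 29521) = (-1*(-155) - 20388)/(-40804) = (155 - 20388)*(-1/40804) = -20233*(-1/40804) = 20233/40804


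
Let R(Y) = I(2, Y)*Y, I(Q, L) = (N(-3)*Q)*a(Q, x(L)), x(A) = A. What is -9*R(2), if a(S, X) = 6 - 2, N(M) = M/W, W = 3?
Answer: 144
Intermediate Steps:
N(M) = M/3
a(S, X) = 4
I(Q, L) = -4*Q (I(Q, L) = (((⅓)*(-3))*Q)*4 = -Q*4 = -4*Q)
R(Y) = -8*Y (R(Y) = (-4*2)*Y = -8*Y)
-9*R(2) = -(-72)*2 = -9*(-16) = 144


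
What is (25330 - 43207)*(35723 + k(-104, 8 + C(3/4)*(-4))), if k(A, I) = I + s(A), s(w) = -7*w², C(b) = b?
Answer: 714793968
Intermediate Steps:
k(A, I) = I - 7*A²
(25330 - 43207)*(35723 + k(-104, 8 + C(3/4)*(-4))) = (25330 - 43207)*(35723 + ((8 + (3/4)*(-4)) - 7*(-104)²)) = -17877*(35723 + ((8 + (3*(¼))*(-4)) - 7*10816)) = -17877*(35723 + ((8 + (¾)*(-4)) - 75712)) = -17877*(35723 + ((8 - 3) - 75712)) = -17877*(35723 + (5 - 75712)) = -17877*(35723 - 75707) = -17877*(-39984) = 714793968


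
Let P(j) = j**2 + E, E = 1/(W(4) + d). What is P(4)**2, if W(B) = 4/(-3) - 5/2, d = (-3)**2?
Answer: 252004/961 ≈ 262.23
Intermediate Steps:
d = 9
W(B) = -23/6 (W(B) = 4*(-1/3) - 5*1/2 = -4/3 - 5/2 = -23/6)
E = 6/31 (E = 1/(-23/6 + 9) = 1/(31/6) = 6/31 ≈ 0.19355)
P(j) = 6/31 + j**2 (P(j) = j**2 + 6/31 = 6/31 + j**2)
P(4)**2 = (6/31 + 4**2)**2 = (6/31 + 16)**2 = (502/31)**2 = 252004/961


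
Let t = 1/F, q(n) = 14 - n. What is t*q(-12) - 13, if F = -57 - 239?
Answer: -1937/148 ≈ -13.088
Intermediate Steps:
F = -296
t = -1/296 (t = 1/(-296) = -1/296 ≈ -0.0033784)
t*q(-12) - 13 = -(14 - 1*(-12))/296 - 13 = -(14 + 12)/296 - 13 = -1/296*26 - 13 = -13/148 - 13 = -1937/148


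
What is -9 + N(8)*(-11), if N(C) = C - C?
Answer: -9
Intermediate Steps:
N(C) = 0
-9 + N(8)*(-11) = -9 + 0*(-11) = -9 + 0 = -9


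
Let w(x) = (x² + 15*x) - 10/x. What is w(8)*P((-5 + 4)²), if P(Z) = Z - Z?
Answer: 0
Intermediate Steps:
P(Z) = 0
w(x) = x² - 10/x + 15*x
w(8)*P((-5 + 4)²) = ((-10 + 8²*(15 + 8))/8)*0 = ((-10 + 64*23)/8)*0 = ((-10 + 1472)/8)*0 = ((⅛)*1462)*0 = (731/4)*0 = 0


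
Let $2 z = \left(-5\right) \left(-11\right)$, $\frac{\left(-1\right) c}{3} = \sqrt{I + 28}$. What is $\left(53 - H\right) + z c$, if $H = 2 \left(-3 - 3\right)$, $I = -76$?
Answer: $65 - 330 i \sqrt{3} \approx 65.0 - 571.58 i$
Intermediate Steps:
$H = -12$ ($H = 2 \left(-6\right) = -12$)
$c = - 12 i \sqrt{3}$ ($c = - 3 \sqrt{-76 + 28} = - 3 \sqrt{-48} = - 3 \cdot 4 i \sqrt{3} = - 12 i \sqrt{3} \approx - 20.785 i$)
$z = \frac{55}{2}$ ($z = \frac{\left(-5\right) \left(-11\right)}{2} = \frac{1}{2} \cdot 55 = \frac{55}{2} \approx 27.5$)
$\left(53 - H\right) + z c = \left(53 - -12\right) + \frac{55 \left(- 12 i \sqrt{3}\right)}{2} = \left(53 + 12\right) - 330 i \sqrt{3} = 65 - 330 i \sqrt{3}$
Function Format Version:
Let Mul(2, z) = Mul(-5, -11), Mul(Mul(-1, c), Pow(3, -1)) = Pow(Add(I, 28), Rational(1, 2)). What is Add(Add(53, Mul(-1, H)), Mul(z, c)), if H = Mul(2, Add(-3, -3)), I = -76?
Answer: Add(65, Mul(-330, I, Pow(3, Rational(1, 2)))) ≈ Add(65.000, Mul(-571.58, I))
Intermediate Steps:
H = -12 (H = Mul(2, -6) = -12)
c = Mul(-12, I, Pow(3, Rational(1, 2))) (c = Mul(-3, Pow(Add(-76, 28), Rational(1, 2))) = Mul(-3, Pow(-48, Rational(1, 2))) = Mul(-3, Mul(4, I, Pow(3, Rational(1, 2)))) = Mul(-12, I, Pow(3, Rational(1, 2))) ≈ Mul(-20.785, I))
z = Rational(55, 2) (z = Mul(Rational(1, 2), Mul(-5, -11)) = Mul(Rational(1, 2), 55) = Rational(55, 2) ≈ 27.500)
Add(Add(53, Mul(-1, H)), Mul(z, c)) = Add(Add(53, Mul(-1, -12)), Mul(Rational(55, 2), Mul(-12, I, Pow(3, Rational(1, 2))))) = Add(Add(53, 12), Mul(-330, I, Pow(3, Rational(1, 2)))) = Add(65, Mul(-330, I, Pow(3, Rational(1, 2))))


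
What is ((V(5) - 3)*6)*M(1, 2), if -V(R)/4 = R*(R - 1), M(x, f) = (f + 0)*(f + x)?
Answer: -2988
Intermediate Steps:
M(x, f) = f*(f + x)
V(R) = -4*R*(-1 + R) (V(R) = -4*R*(R - 1) = -4*R*(-1 + R))
((V(5) - 3)*6)*M(1, 2) = ((4*5*(1 - 1*5) - 3)*6)*(2*(2 + 1)) = ((4*5*(1 - 5) - 3)*6)*(2*3) = ((4*5*(-4) - 3)*6)*6 = ((-80 - 3)*6)*6 = -83*6*6 = -498*6 = -2988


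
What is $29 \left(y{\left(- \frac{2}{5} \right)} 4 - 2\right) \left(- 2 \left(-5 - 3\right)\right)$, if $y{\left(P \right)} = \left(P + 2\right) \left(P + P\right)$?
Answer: $- \frac{82592}{25} \approx -3303.7$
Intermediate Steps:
$y{\left(P \right)} = 2 P \left(2 + P\right)$ ($y{\left(P \right)} = \left(2 + P\right) 2 P = 2 P \left(2 + P\right)$)
$29 \left(y{\left(- \frac{2}{5} \right)} 4 - 2\right) \left(- 2 \left(-5 - 3\right)\right) = 29 \left(2 \left(- \frac{2}{5}\right) \left(2 - \frac{2}{5}\right) 4 - 2\right) \left(- 2 \left(-5 - 3\right)\right) = 29 \left(2 \left(\left(-2\right) \frac{1}{5}\right) \left(2 - \frac{2}{5}\right) 4 - 2\right) \left(\left(-2\right) \left(-8\right)\right) = 29 \left(2 \left(- \frac{2}{5}\right) \left(2 - \frac{2}{5}\right) 4 - 2\right) 16 = 29 \left(2 \left(- \frac{2}{5}\right) \frac{8}{5} \cdot 4 - 2\right) 16 = 29 \left(\left(- \frac{32}{25}\right) 4 - 2\right) 16 = 29 \left(- \frac{128}{25} - 2\right) 16 = 29 \left(- \frac{178}{25}\right) 16 = \left(- \frac{5162}{25}\right) 16 = - \frac{82592}{25}$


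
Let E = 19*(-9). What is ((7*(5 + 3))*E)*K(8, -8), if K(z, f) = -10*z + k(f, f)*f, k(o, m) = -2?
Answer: 612864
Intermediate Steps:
E = -171
K(z, f) = -10*z - 2*f
((7*(5 + 3))*E)*K(8, -8) = ((7*(5 + 3))*(-171))*(-10*8 - 2*(-8)) = ((7*8)*(-171))*(-80 + 16) = (56*(-171))*(-64) = -9576*(-64) = 612864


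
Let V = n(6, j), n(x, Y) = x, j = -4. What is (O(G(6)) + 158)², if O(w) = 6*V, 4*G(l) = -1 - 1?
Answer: 37636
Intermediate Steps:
G(l) = -½ (G(l) = (-1 - 1)/4 = (¼)*(-2) = -½)
V = 6
O(w) = 36 (O(w) = 6*6 = 36)
(O(G(6)) + 158)² = (36 + 158)² = 194² = 37636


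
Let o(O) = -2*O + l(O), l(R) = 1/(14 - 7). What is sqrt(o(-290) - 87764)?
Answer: I*sqrt(4272009)/7 ≈ 295.27*I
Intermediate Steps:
l(R) = 1/7
o(O) = 1/7 - 2*O (o(O) = -2*O + 1/7 = 1/7 - 2*O)
sqrt(o(-290) - 87764) = sqrt((1/7 - 2*(-290)) - 87764) = sqrt((1/7 + 580) - 87764) = sqrt(4061/7 - 87764) = sqrt(-610287/7) = I*sqrt(4272009)/7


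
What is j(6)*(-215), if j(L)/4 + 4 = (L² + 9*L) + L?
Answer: -79120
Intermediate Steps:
j(L) = -16 + 4*L² + 40*L (j(L) = -16 + 4*((L² + 9*L) + L) = -16 + 4*(L² + 10*L) = -16 + (4*L² + 40*L) = -16 + 4*L² + 40*L)
j(6)*(-215) = (-16 + 4*6² + 40*6)*(-215) = (-16 + 4*36 + 240)*(-215) = (-16 + 144 + 240)*(-215) = 368*(-215) = -79120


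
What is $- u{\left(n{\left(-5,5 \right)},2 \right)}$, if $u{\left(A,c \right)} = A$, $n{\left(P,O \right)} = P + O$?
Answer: $0$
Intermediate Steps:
$n{\left(P,O \right)} = O + P$
$- u{\left(n{\left(-5,5 \right)},2 \right)} = - (5 - 5) = \left(-1\right) 0 = 0$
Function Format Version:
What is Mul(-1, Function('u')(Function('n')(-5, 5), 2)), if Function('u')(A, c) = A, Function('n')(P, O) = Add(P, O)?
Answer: 0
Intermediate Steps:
Function('n')(P, O) = Add(O, P)
Mul(-1, Function('u')(Function('n')(-5, 5), 2)) = Mul(-1, Add(5, -5)) = Mul(-1, 0) = 0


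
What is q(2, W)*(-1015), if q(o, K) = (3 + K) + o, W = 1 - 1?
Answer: -5075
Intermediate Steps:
W = 0
q(o, K) = 3 + K + o
q(2, W)*(-1015) = (3 + 0 + 2)*(-1015) = 5*(-1015) = -5075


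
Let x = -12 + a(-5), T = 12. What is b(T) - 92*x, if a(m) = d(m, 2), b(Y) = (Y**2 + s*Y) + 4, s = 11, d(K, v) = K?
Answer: 1844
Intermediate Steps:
b(Y) = 4 + Y**2 + 11*Y (b(Y) = (Y**2 + 11*Y) + 4 = 4 + Y**2 + 11*Y)
a(m) = m
x = -17 (x = -12 - 5 = -17)
b(T) - 92*x = (4 + 12**2 + 11*12) - 92*(-17) = (4 + 144 + 132) + 1564 = 280 + 1564 = 1844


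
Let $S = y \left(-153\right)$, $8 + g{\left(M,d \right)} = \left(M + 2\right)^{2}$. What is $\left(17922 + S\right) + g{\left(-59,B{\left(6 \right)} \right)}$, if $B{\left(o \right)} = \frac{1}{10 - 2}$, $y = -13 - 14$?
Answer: $25294$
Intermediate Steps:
$y = -27$ ($y = -13 - 14 = -27$)
$B{\left(o \right)} = \frac{1}{8}$
$g{\left(M,d \right)} = -8 + \left(2 + M\right)^{2}$ ($g{\left(M,d \right)} = -8 + \left(M + 2\right)^{2} = -8 + \left(2 + M\right)^{2}$)
$S = 4131$ ($S = \left(-27\right) \left(-153\right) = 4131$)
$\left(17922 + S\right) + g{\left(-59,B{\left(6 \right)} \right)} = \left(17922 + 4131\right) - \left(8 - \left(2 - 59\right)^{2}\right) = 22053 - \left(8 - \left(-57\right)^{2}\right) = 22053 + \left(-8 + 3249\right) = 22053 + 3241 = 25294$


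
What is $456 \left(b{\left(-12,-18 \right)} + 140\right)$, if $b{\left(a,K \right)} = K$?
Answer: $55632$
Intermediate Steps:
$456 \left(b{\left(-12,-18 \right)} + 140\right) = 456 \left(-18 + 140\right) = 456 \cdot 122 = 55632$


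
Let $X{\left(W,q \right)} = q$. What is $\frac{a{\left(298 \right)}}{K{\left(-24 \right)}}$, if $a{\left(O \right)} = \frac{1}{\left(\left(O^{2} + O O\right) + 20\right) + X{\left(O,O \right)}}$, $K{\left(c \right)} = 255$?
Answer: $\frac{1}{45371130} \approx 2.204 \cdot 10^{-8}$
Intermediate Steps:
$a{\left(O \right)} = \frac{1}{20 + O + 2 O^{2}}$ ($a{\left(O \right)} = \frac{1}{\left(\left(O^{2} + O O\right) + 20\right) + O} = \frac{1}{\left(\left(O^{2} + O^{2}\right) + 20\right) + O} = \frac{1}{\left(2 O^{2} + 20\right) + O} = \frac{1}{\left(20 + 2 O^{2}\right) + O} = \frac{1}{20 + O + 2 O^{2}}$)
$\frac{a{\left(298 \right)}}{K{\left(-24 \right)}} = \frac{1}{\left(20 + 298 + 2 \cdot 298^{2}\right) 255} = \frac{1}{20 + 298 + 2 \cdot 88804} \cdot \frac{1}{255} = \frac{1}{20 + 298 + 177608} \cdot \frac{1}{255} = \frac{1}{177926} \cdot \frac{1}{255} = \frac{1}{45371130}$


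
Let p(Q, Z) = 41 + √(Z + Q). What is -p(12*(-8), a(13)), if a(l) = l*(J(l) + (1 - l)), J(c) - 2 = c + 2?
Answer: -41 - I*√31 ≈ -41.0 - 5.5678*I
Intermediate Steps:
J(c) = 4 + c (J(c) = 2 + (c + 2) = 2 + (2 + c) = 4 + c)
a(l) = 5*l (a(l) = l*((4 + l) + (1 - l)) = l*5 = 5*l)
p(Q, Z) = 41 + √(Q + Z)
-p(12*(-8), a(13)) = -(41 + √(12*(-8) + 5*13)) = -(41 + √(-96 + 65)) = -(41 + √(-31)) = -(41 + I*√31) = -41 - I*√31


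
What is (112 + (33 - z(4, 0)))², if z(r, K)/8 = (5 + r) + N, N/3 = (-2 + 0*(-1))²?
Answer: 529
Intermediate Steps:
N = 12 (N = 3*(-2 + 0*(-1))² = 3*(-2 + 0)² = 3*(-2)² = 3*4 = 12)
z(r, K) = 136 + 8*r (z(r, K) = 8*((5 + r) + 12) = 8*(17 + r) = 136 + 8*r)
(112 + (33 - z(4, 0)))² = (112 + (33 - (136 + 8*4)))² = (112 + (33 - (136 + 32)))² = (112 + (33 - 1*168))² = (112 + (33 - 168))² = (112 - 135)² = (-23)² = 529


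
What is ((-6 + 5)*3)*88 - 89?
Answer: -353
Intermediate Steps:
((-6 + 5)*3)*88 - 89 = -1*3*88 - 89 = -3*88 - 89 = -264 - 89 = -353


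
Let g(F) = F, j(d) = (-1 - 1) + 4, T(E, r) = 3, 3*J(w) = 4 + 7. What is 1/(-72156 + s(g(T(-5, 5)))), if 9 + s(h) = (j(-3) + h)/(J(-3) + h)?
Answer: -4/288657 ≈ -1.3857e-5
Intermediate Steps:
J(w) = 11/3 (J(w) = (4 + 7)/3 = (⅓)*11 = 11/3)
j(d) = 2 (j(d) = -2 + 4 = 2)
s(h) = -9 + (2 + h)/(11/3 + h)
1/(-72156 + s(g(T(-5, 5)))) = 1/(-72156 + 3*(-31 - 8*3)/(11 + 3*3)) = 1/(-72156 + 3*(-31 - 24)/(11 + 9)) = 1/(-72156 + 3*(-55)/20) = 1/(-72156 + 3*(1/20)*(-55)) = 1/(-72156 - 33/4) = 1/(-288657/4) = -4/288657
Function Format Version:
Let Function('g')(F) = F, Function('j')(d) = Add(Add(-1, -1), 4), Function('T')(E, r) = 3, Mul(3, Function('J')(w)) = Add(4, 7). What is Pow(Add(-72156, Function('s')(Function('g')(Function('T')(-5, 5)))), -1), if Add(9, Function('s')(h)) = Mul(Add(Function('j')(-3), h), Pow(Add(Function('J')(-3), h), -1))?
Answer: Rational(-4, 288657) ≈ -1.3857e-5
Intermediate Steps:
Function('J')(w) = Rational(11, 3) (Function('J')(w) = Mul(Rational(1, 3), Add(4, 7)) = Mul(Rational(1, 3), 11) = Rational(11, 3))
Function('j')(d) = 2 (Function('j')(d) = Add(-2, 4) = 2)
Function('s')(h) = Add(-9, Mul(Pow(Add(Rational(11, 3), h), -1), Add(2, h))) (Function('s')(h) = Add(-9, Mul(Add(2, h), Pow(Add(Rational(11, 3), h), -1))) = Add(-9, Mul(Pow(Add(Rational(11, 3), h), -1), Add(2, h))))
Pow(Add(-72156, Function('s')(Function('g')(Function('T')(-5, 5)))), -1) = Pow(Add(-72156, Mul(3, Pow(Add(11, Mul(3, 3)), -1), Add(-31, Mul(-8, 3)))), -1) = Pow(Add(-72156, Mul(3, Pow(Add(11, 9), -1), Add(-31, -24))), -1) = Pow(Add(-72156, Mul(3, Pow(20, -1), -55)), -1) = Pow(Add(-72156, Mul(3, Rational(1, 20), -55)), -1) = Pow(Add(-72156, Rational(-33, 4)), -1) = Pow(Rational(-288657, 4), -1) = Rational(-4, 288657)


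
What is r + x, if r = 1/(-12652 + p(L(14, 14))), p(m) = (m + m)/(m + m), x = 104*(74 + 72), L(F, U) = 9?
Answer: 192092783/12651 ≈ 15184.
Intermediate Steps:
x = 15184 (x = 104*146 = 15184)
p(m) = 1 (p(m) = (2*m)/((2*m)) = (2*m)*(1/(2*m)) = 1)
r = -1/12651 (r = 1/(-12652 + 1) = 1/(-12651) = -1/12651 ≈ -7.9045e-5)
r + x = -1/12651 + 15184 = 192092783/12651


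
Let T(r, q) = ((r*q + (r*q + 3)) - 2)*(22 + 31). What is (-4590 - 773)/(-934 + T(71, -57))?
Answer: 5363/429863 ≈ 0.012476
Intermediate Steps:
T(r, q) = 53 + 106*q*r (T(r, q) = ((q*r + (q*r + 3)) - 2)*53 = ((q*r + (3 + q*r)) - 2)*53 = ((3 + 2*q*r) - 2)*53 = (1 + 2*q*r)*53 = 53 + 106*q*r)
(-4590 - 773)/(-934 + T(71, -57)) = (-4590 - 773)/(-934 + (53 + 106*(-57)*71)) = -5363/(-934 + (53 - 428982)) = -5363/(-934 - 428929) = -5363/(-429863) = -5363*(-1/429863) = 5363/429863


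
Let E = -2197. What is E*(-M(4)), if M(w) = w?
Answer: 8788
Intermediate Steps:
E*(-M(4)) = -(-2197)*4 = -2197*(-4) = 8788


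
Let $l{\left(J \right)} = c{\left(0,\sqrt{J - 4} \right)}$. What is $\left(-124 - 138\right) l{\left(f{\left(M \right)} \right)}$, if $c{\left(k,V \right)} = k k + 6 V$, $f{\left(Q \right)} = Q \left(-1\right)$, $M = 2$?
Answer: $- 1572 i \sqrt{6} \approx - 3850.6 i$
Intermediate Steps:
$f{\left(Q \right)} = - Q$
$c{\left(k,V \right)} = k^{2} + 6 V$
$l{\left(J \right)} = 6 \sqrt{-4 + J}$ ($l{\left(J \right)} = 0^{2} + 6 \sqrt{J - 4} = 0 + 6 \sqrt{-4 + J} = 6 \sqrt{-4 + J}$)
$\left(-124 - 138\right) l{\left(f{\left(M \right)} \right)} = \left(-124 - 138\right) 6 \sqrt{-4 - 2} = - 262 \cdot 6 \sqrt{-4 - 2} = - 262 \cdot 6 \sqrt{-6} = - 262 \cdot 6 i \sqrt{6} = - 1572 i \sqrt{6}$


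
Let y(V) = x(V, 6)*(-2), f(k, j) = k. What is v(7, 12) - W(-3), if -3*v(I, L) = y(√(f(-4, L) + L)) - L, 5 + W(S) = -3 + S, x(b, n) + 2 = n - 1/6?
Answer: 158/9 ≈ 17.556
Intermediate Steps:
x(b, n) = -13/6 + n (x(b, n) = -2 + (n - 1/6) = -2 + (n - 1*⅙) = -2 + (n - ⅙) = -2 + (-⅙ + n) = -13/6 + n)
W(S) = -8 + S (W(S) = -5 + (-3 + S) = -8 + S)
y(V) = -23/3 (y(V) = (-13/6 + 6)*(-2) = (23/6)*(-2) = -23/3)
v(I, L) = 23/9 + L/3 (v(I, L) = -(-23/3 - L)/3 = 23/9 + L/3)
v(7, 12) - W(-3) = (23/9 + (⅓)*12) - (-8 - 3) = (23/9 + 4) - 1*(-11) = 59/9 + 11 = 158/9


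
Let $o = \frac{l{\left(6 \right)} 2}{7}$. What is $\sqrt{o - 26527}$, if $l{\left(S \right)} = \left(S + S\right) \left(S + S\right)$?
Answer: $\frac{i \sqrt{1297807}}{7} \approx 162.74 i$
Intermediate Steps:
$l{\left(S \right)} = 4 S^{2}$ ($l{\left(S \right)} = 2 S 2 S = 4 S^{2}$)
$o = \frac{288}{7}$ ($o = \frac{4 \cdot 6^{2} \cdot 2}{7} = 4 \cdot 36 \cdot 2 \cdot \frac{1}{7} = 144 \cdot 2 \cdot \frac{1}{7} = 288 \cdot \frac{1}{7} = \frac{288}{7} \approx 41.143$)
$\sqrt{o - 26527} = \sqrt{\frac{288}{7} - 26527} = \sqrt{- \frac{185401}{7}} = \frac{i \sqrt{1297807}}{7}$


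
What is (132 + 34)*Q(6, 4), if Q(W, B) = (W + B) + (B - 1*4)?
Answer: 1660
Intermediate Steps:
Q(W, B) = -4 + W + 2*B (Q(W, B) = (B + W) + (B - 4) = (B + W) + (-4 + B) = -4 + W + 2*B)
(132 + 34)*Q(6, 4) = (132 + 34)*(-4 + 6 + 2*4) = 166*(-4 + 6 + 8) = 166*10 = 1660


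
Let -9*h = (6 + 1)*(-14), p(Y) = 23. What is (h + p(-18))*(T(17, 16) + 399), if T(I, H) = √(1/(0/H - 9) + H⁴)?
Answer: 40565/3 + 305*√589823/27 ≈ 22197.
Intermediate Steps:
T(I, H) = √(-⅑ + H⁴) (T(I, H) = √(1/(0 - 9) + H⁴) = √(1/(-9) + H⁴) = √(-⅑ + H⁴))
h = 98/9 (h = -(6 + 1)*(-14)/9 = -7*(-14)/9 = -⅑*(-98) = 98/9 ≈ 10.889)
(h + p(-18))*(T(17, 16) + 399) = (98/9 + 23)*(√(-1 + 9*16⁴)/3 + 399) = 305*(√(-1 + 9*65536)/3 + 399)/9 = 305*(√(-1 + 589824)/3 + 399)/9 = 305*(√589823/3 + 399)/9 = 305*(399 + √589823/3)/9 = 40565/3 + 305*√589823/27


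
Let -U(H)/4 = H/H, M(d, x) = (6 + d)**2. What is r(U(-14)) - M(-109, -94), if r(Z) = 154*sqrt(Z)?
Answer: -10609 + 308*I ≈ -10609.0 + 308.0*I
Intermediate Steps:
U(H) = -4 (U(H) = -4*H/H = -4*1 = -4)
r(U(-14)) - M(-109, -94) = 154*sqrt(-4) - (6 - 109)**2 = 154*(2*I) - 1*(-103)**2 = 308*I - 1*10609 = 308*I - 10609 = -10609 + 308*I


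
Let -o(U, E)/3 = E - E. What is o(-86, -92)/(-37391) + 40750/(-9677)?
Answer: -40750/9677 ≈ -4.2110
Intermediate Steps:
o(U, E) = 0 (o(U, E) = -3*(E - E) = -3*0 = 0)
o(-86, -92)/(-37391) + 40750/(-9677) = 0/(-37391) + 40750/(-9677) = 0*(-1/37391) + 40750*(-1/9677) = 0 - 40750/9677 = -40750/9677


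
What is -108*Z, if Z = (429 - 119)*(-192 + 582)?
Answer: -13057200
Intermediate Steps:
Z = 120900 (Z = 310*390 = 120900)
-108*Z = -108*120900 = -13057200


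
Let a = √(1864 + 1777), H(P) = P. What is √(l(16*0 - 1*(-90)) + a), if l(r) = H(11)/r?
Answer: √(110 + 900*√3641)/30 ≈ 7.7758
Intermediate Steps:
a = √3641 ≈ 60.341
l(r) = 11/r
√(l(16*0 - 1*(-90)) + a) = √(11/(16*0 - 1*(-90)) + √3641) = √(11/(0 + 90) + √3641) = √(11/90 + √3641)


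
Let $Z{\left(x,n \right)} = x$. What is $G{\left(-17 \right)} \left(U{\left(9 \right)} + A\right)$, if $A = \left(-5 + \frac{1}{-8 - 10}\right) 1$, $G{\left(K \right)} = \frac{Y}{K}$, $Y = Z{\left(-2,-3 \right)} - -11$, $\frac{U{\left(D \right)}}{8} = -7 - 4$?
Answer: $\frac{1675}{34} \approx 49.265$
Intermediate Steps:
$U{\left(D \right)} = -88$ ($U{\left(D \right)} = 8 \left(-7 - 4\right) = 8 \left(-11\right) = -88$)
$Y = 9$ ($Y = -2 - -11 = -2 + 11 = 9$)
$G{\left(K \right)} = \frac{9}{K}$
$A = - \frac{91}{18}$ ($A = \left(-5 + \frac{1}{-18}\right) 1 = \left(-5 - \frac{1}{18}\right) 1 = \left(- \frac{91}{18}\right) 1 = - \frac{91}{18} \approx -5.0556$)
$G{\left(-17 \right)} \left(U{\left(9 \right)} + A\right) = \frac{9}{-17} \left(-88 - \frac{91}{18}\right) = 9 \left(- \frac{1}{17}\right) \left(- \frac{1675}{18}\right) = \left(- \frac{9}{17}\right) \left(- \frac{1675}{18}\right) = \frac{1675}{34}$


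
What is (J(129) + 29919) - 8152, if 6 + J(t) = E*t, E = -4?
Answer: 21245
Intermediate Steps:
J(t) = -6 - 4*t
(J(129) + 29919) - 8152 = ((-6 - 4*129) + 29919) - 8152 = ((-6 - 516) + 29919) - 8152 = (-522 + 29919) - 8152 = 29397 - 8152 = 21245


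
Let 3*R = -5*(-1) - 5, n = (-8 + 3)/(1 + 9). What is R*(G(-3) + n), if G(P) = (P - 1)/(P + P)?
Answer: 0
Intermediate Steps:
n = -½ (n = -5/10 = -5*⅒ = -½ ≈ -0.50000)
G(P) = (-1 + P)/(2*P) (G(P) = (-1 + P)/((2*P)) = (-1 + P)*(1/(2*P)) = (-1 + P)/(2*P))
R = 0 (R = (-5*(-1) - 5)/3 = (5 - 5)/3 = (⅓)*0 = 0)
R*(G(-3) + n) = 0*((½)*(-1 - 3)/(-3) - ½) = 0*((½)*(-⅓)*(-4) - ½) = 0*(⅔ - ½) = 0*(⅙) = 0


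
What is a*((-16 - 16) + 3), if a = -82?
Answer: 2378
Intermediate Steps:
a*((-16 - 16) + 3) = -82*((-16 - 16) + 3) = -82*(-32 + 3) = -82*(-29) = 2378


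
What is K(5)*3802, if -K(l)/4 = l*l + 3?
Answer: -425824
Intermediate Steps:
K(l) = -12 - 4*l² (K(l) = -4*(l*l + 3) = -4*(l² + 3) = -4*(3 + l²) = -12 - 4*l²)
K(5)*3802 = (-12 - 4*5²)*3802 = (-12 - 4*25)*3802 = (-12 - 100)*3802 = -112*3802 = -425824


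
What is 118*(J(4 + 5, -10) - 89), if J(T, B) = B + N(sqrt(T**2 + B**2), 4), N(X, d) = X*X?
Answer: 9676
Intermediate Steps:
N(X, d) = X**2
J(T, B) = B + B**2 + T**2 (J(T, B) = B + (sqrt(T**2 + B**2))**2 = B + (sqrt(B**2 + T**2))**2 = B + (B**2 + T**2) = B + B**2 + T**2)
118*(J(4 + 5, -10) - 89) = 118*((-10 + (-10)**2 + (4 + 5)**2) - 89) = 118*((-10 + 100 + 9**2) - 89) = 118*((-10 + 100 + 81) - 89) = 118*(171 - 89) = 118*82 = 9676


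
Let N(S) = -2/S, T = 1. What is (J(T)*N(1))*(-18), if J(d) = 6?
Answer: 216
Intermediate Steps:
(J(T)*N(1))*(-18) = (6*(-2/1))*(-18) = (6*(-2*1))*(-18) = (6*(-2))*(-18) = -12*(-18) = 216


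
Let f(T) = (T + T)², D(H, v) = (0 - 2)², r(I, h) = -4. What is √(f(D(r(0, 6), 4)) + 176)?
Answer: 4*√15 ≈ 15.492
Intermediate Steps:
D(H, v) = 4 (D(H, v) = (-2)² = 4)
f(T) = 4*T² (f(T) = (2*T)² = 4*T²)
√(f(D(r(0, 6), 4)) + 176) = √(4*4² + 176) = √(4*16 + 176) = √(64 + 176) = √240 = 4*√15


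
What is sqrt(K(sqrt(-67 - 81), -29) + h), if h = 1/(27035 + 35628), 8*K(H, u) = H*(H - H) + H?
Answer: sqrt(250652 + 3926651569*I*sqrt(37))/125326 ≈ 0.87198 + 0.87197*I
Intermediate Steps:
K(H, u) = H/8 (K(H, u) = (H*(H - H) + H)/8 = (H*0 + H)/8 = (0 + H)/8 = H/8)
h = 1/62663 ≈ 1.5958e-5
sqrt(K(sqrt(-67 - 81), -29) + h) = sqrt(sqrt(-67 - 81)/8 + 1/62663) = sqrt(sqrt(-148)/8 + 1/62663) = sqrt((2*I*sqrt(37))/8 + 1/62663) = sqrt(I*sqrt(37)/4 + 1/62663) = sqrt(1/62663 + I*sqrt(37)/4)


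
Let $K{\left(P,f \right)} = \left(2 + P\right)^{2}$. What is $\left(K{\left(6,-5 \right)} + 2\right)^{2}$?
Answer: $4356$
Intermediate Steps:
$\left(K{\left(6,-5 \right)} + 2\right)^{2} = \left(\left(2 + 6\right)^{2} + 2\right)^{2} = \left(8^{2} + 2\right)^{2} = \left(64 + 2\right)^{2} = 66^{2} = 4356$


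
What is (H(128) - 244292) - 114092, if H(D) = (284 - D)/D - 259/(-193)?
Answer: -2213363769/6176 ≈ -3.5838e+5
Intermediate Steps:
H(D) = 259/193 + (284 - D)/D (H(D) = (284 - D)/D - 259*(-1/193) = (284 - D)/D + 259/193 = 259/193 + (284 - D)/D)
(H(128) - 244292) - 114092 = ((66/193 + 284/128) - 244292) - 114092 = ((66/193 + 284*(1/128)) - 244292) - 114092 = ((66/193 + 71/32) - 244292) - 114092 = (15815/6176 - 244292) - 114092 = -1508731577/6176 - 114092 = -2213363769/6176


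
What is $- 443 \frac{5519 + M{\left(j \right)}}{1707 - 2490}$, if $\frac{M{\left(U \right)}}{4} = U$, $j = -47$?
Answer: $\frac{787211}{261} \approx 3016.1$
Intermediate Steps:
$M{\left(U \right)} = 4 U$
$- 443 \frac{5519 + M{\left(j \right)}}{1707 - 2490} = - 443 \frac{5519 + 4 \left(-47\right)}{1707 - 2490} = - 443 \frac{5519 - 188}{-783} = - 443 \cdot 5331 \left(- \frac{1}{783}\right) = \left(-443\right) \left(- \frac{1777}{261}\right) = \frac{787211}{261}$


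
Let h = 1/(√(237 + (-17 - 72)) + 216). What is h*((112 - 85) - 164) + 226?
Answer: 2620304/11627 + 137*√37/23254 ≈ 225.40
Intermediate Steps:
h = 1/(216 + 2*√37) (h = 1/(√(237 - 89) + 216) = 1/(√148 + 216) = 1/(2*√37 + 216) = 1/(216 + 2*√37) ≈ 0.0043828)
h*((112 - 85) - 164) + 226 = (54/11627 - √37/23254)*((112 - 85) - 164) + 226 = (54/11627 - √37/23254)*(27 - 164) + 226 = (54/11627 - √37/23254)*(-137) + 226 = (-7398/11627 + 137*√37/23254) + 226 = 2620304/11627 + 137*√37/23254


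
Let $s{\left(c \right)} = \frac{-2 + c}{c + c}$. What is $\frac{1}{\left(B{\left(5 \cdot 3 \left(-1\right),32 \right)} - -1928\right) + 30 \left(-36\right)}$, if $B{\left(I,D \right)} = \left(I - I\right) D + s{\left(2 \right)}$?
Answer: $\frac{1}{848} \approx 0.0011792$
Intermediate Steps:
$s{\left(c \right)} = \frac{-2 + c}{2 c}$
$B{\left(I,D \right)} = 0$ ($B{\left(I,D \right)} = \left(I - I\right) D + \frac{-2 + 2}{2 \cdot 2} = 0 D + \frac{1}{2} \cdot \frac{1}{2} \cdot 0 = 0 + 0 = 0$)
$\frac{1}{\left(B{\left(5 \cdot 3 \left(-1\right),32 \right)} - -1928\right) + 30 \left(-36\right)} = \frac{1}{\left(0 - -1928\right) + 30 \left(-36\right)} = \frac{1}{\left(0 + 1928\right) - 1080} = \frac{1}{1928 - 1080} = \frac{1}{848}$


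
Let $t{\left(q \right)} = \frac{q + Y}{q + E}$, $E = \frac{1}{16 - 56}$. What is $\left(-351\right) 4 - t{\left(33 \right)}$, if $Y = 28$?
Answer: $- \frac{1854316}{1319} \approx -1405.8$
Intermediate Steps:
$E = - \frac{1}{40}$ ($E = \frac{1}{-40} = - \frac{1}{40} \approx -0.025$)
$t{\left(q \right)} = \frac{28 + q}{- \frac{1}{40} + q}$ ($t{\left(q \right)} = \frac{q + 28}{q - \frac{1}{40}} = \frac{28 + q}{- \frac{1}{40} + q}$)
$\left(-351\right) 4 - t{\left(33 \right)} = \left(-351\right) 4 - \frac{40 \left(28 + 33\right)}{-1 + 40 \cdot 33} = -1404 - 40 \frac{1}{-1 + 1320} \cdot 61 = -1404 - 40 \cdot \frac{1}{1319} \cdot 61 = -1404 - \frac{2440}{1319} = - \frac{1854316}{1319}$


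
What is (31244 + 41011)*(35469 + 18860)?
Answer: 3925541895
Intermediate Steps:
(31244 + 41011)*(35469 + 18860) = 72255*54329 = 3925541895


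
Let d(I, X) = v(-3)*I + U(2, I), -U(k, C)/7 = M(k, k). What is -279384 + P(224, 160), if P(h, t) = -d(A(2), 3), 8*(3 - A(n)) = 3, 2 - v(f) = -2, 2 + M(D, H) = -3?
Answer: -558859/2 ≈ -2.7943e+5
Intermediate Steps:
M(D, H) = -5 (M(D, H) = -2 - 3 = -5)
U(k, C) = 35 (U(k, C) = -7*(-5) = 35)
v(f) = 4 (v(f) = 2 - 1*(-2) = 2 + 2 = 4)
A(n) = 21/8 (A(n) = 3 - ⅛*3 = 3 - 3/8 = 21/8)
d(I, X) = 35 + 4*I (d(I, X) = 4*I + 35 = 35 + 4*I)
P(h, t) = -91/2 (P(h, t) = -(35 + 4*(21/8)) = -(35 + 21/2) = -1*91/2 = -91/2)
-279384 + P(224, 160) = -279384 - 91/2 = -558859/2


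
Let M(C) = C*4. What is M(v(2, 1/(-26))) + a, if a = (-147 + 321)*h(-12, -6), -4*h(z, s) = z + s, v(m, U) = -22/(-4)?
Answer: 805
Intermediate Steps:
v(m, U) = 11/2 (v(m, U) = -22*(-¼) = 11/2)
h(z, s) = -s/4 - z/4 (h(z, s) = -(z + s)/4 = -(s + z)/4 = -s/4 - z/4)
M(C) = 4*C
a = 783 (a = (-147 + 321)*(-¼*(-6) - ¼*(-12)) = 174*(3/2 + 3) = 174*(9/2) = 783)
M(v(2, 1/(-26))) + a = 4*(11/2) + 783 = 22 + 783 = 805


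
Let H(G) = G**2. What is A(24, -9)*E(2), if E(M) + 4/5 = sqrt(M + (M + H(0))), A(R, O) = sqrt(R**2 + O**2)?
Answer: 18*sqrt(73)/5 ≈ 30.758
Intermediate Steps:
A(R, O) = sqrt(O**2 + R**2)
E(M) = -4/5 + sqrt(2)*sqrt(M) (E(M) = -4/5 + sqrt(M + (M + 0**2)) = -4/5 + sqrt(M + (M + 0)) = -4/5 + sqrt(M + M) = -4/5 + sqrt(2*M) = -4/5 + sqrt(2)*sqrt(M))
A(24, -9)*E(2) = sqrt((-9)**2 + 24**2)*(-4/5 + sqrt(2)*sqrt(2)) = sqrt(81 + 576)*(-4/5 + 2) = sqrt(657)*(6/5) = (3*sqrt(73))*(6/5) = 18*sqrt(73)/5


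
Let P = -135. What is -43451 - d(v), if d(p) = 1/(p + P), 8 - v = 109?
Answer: -10254435/236 ≈ -43451.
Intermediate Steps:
v = -101 (v = 8 - 1*109 = 8 - 109 = -101)
d(p) = 1/(-135 + p) (d(p) = 1/(p - 135) = 1/(-135 + p))
-43451 - d(v) = -43451 - 1/(-135 - 101) = -43451 - 1/(-236) = -43451 - 1*(-1/236) = -43451 + 1/236 = -10254435/236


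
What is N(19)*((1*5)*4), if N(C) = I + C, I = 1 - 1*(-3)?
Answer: 460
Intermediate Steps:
I = 4 (I = 1 + 3 = 4)
N(C) = 4 + C
N(19)*((1*5)*4) = (4 + 19)*((1*5)*4) = 23*(5*4) = 23*20 = 460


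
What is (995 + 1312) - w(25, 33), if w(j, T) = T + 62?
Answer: 2212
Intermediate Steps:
w(j, T) = 62 + T
(995 + 1312) - w(25, 33) = (995 + 1312) - (62 + 33) = 2307 - 1*95 = 2307 - 95 = 2212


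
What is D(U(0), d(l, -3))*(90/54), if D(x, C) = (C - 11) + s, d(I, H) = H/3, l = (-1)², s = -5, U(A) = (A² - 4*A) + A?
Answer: -85/3 ≈ -28.333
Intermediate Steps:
U(A) = A² - 3*A
l = 1
d(I, H) = H/3 (d(I, H) = H*(⅓) = H/3)
D(x, C) = -16 + C (D(x, C) = (C - 11) - 5 = (-11 + C) - 5 = -16 + C)
D(U(0), d(l, -3))*(90/54) = (-16 + (⅓)*(-3))*(90/54) = (-16 - 1)*(90*(1/54)) = -17*5/3 = -85/3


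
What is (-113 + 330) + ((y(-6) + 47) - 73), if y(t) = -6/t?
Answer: 192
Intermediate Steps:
(-113 + 330) + ((y(-6) + 47) - 73) = (-113 + 330) + ((-6/(-6) + 47) - 73) = 217 + ((-6*(-⅙) + 47) - 73) = 217 + ((1 + 47) - 73) = 217 + (48 - 73) = 217 - 25 = 192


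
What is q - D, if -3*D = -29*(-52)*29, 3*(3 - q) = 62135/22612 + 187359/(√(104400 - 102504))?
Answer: 989009357/67836 - 62453*√474/948 ≈ 13145.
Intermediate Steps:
q = 141373/67836 - 62453*√474/948 (q = 3 - (62135/22612 + 187359/(√(104400 - 102504)))/3 = 3 - (62135*(1/22612) + 187359/(√1896))/3 = 3 - (62135/22612 + 187359/((2*√474)))/3 = 3 - (62135/22612 + 187359*(√474/948))/3 = 3 - (62135/22612 + 62453*√474/316)/3 = 3 + (-62135/67836 - 62453*√474/948) = 141373/67836 - 62453*√474/948 ≈ -1432.2)
D = -43732/3 (D = -(-29*(-52))*29/3 = -1508*29/3 = -⅓*43732 = -43732/3 ≈ -14577.)
q - D = (141373/67836 - 62453*√474/948) - 1*(-43732/3) = (141373/67836 - 62453*√474/948) + 43732/3 = 989009357/67836 - 62453*√474/948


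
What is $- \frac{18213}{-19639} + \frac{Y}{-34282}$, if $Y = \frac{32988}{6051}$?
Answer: $\frac{629577304339}{678986943683} \approx 0.92723$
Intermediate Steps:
$Y = \frac{10996}{2017}$ ($Y = 32988 \cdot \frac{1}{6051} = \frac{10996}{2017} \approx 5.4517$)
$- \frac{18213}{-19639} + \frac{Y}{-34282} = - \frac{18213}{-19639} + \frac{10996}{2017 \left(-34282\right)} = \left(-18213\right) \left(- \frac{1}{19639}\right) + \frac{10996}{2017} \left(- \frac{1}{34282}\right) = \frac{18213}{19639} - \frac{5498}{34573397} = \frac{629577304339}{678986943683}$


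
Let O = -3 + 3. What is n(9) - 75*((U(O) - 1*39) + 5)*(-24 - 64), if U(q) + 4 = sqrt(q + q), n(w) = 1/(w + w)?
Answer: -4514399/18 ≈ -2.5080e+5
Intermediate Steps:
n(w) = 1/(2*w)
O = 0
U(q) = -4 + sqrt(2)*sqrt(q) (U(q) = -4 + sqrt(q + q) = -4 + sqrt(2*q) = -4 + sqrt(2)*sqrt(q))
n(9) - 75*((U(O) - 1*39) + 5)*(-24 - 64) = (1/2)/9 - 75*(((-4 + sqrt(2)*sqrt(0)) - 1*39) + 5)*(-24 - 64) = (1/2)*(1/9) - 75*(((-4 + sqrt(2)*0) - 39) + 5)*(-88) = 1/18 - 75*(((-4 + 0) - 39) + 5)*(-88) = 1/18 - 75*((-4 - 39) + 5)*(-88) = 1/18 - 75*(-43 + 5)*(-88) = 1/18 - (-2850)*(-88) = 1/18 - 75*3344 = 1/18 - 250800 = -4514399/18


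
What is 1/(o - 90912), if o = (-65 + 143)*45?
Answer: -1/87402 ≈ -1.1441e-5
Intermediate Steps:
o = 3510 (o = 78*45 = 3510)
1/(o - 90912) = 1/(3510 - 90912) = 1/(-87402) = -1/87402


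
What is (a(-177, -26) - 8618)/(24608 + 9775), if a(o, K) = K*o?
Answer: -4016/34383 ≈ -0.11680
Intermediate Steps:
(a(-177, -26) - 8618)/(24608 + 9775) = (-26*(-177) - 8618)/(24608 + 9775) = (4602 - 8618)/34383 = -4016*1/34383 = -4016/34383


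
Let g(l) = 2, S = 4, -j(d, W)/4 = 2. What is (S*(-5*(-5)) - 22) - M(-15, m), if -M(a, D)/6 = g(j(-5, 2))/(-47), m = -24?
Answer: 3654/47 ≈ 77.745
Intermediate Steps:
j(d, W) = -8 (j(d, W) = -4*2 = -8)
M(a, D) = 12/47 (M(a, D) = -12/(-47) = -12*(-1)/47 = -6*(-2/47) = 12/47)
(S*(-5*(-5)) - 22) - M(-15, m) = (4*(-5*(-5)) - 22) - 1*12/47 = (4*25 - 22) - 12/47 = (100 - 22) - 12/47 = 78 - 12/47 = 3654/47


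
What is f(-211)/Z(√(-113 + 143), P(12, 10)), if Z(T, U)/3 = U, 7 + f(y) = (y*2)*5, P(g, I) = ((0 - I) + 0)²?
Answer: -2117/300 ≈ -7.0567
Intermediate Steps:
P(g, I) = I² (P(g, I) = (-I + 0)² = (-I)² = I²)
f(y) = -7 + 10*y (f(y) = -7 + (y*2)*5 = -7 + (2*y)*5 = -7 + 10*y)
Z(T, U) = 3*U
f(-211)/Z(√(-113 + 143), P(12, 10)) = (-7 + 10*(-211))/((3*10²)) = (-7 - 2110)/((3*100)) = -2117/300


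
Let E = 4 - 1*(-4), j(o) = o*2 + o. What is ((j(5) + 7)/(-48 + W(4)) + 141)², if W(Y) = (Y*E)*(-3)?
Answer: 102839881/5184 ≈ 19838.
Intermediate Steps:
j(o) = 3*o (j(o) = 2*o + o = 3*o)
E = 8 (E = 4 + 4 = 8)
W(Y) = -24*Y (W(Y) = (Y*8)*(-3) = (8*Y)*(-3) = -24*Y)
((j(5) + 7)/(-48 + W(4)) + 141)² = ((3*5 + 7)/(-48 - 24*4) + 141)² = ((15 + 7)/(-48 - 96) + 141)² = (22/(-144) + 141)² = (22*(-1/144) + 141)² = (-11/72 + 141)² = (10141/72)² = 102839881/5184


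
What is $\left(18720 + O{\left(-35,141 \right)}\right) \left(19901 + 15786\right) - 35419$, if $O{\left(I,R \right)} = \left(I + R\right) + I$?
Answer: $670558998$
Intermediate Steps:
$O{\left(I,R \right)} = R + 2 I$
$\left(18720 + O{\left(-35,141 \right)}\right) \left(19901 + 15786\right) - 35419 = \left(18720 + \left(141 + 2 \left(-35\right)\right)\right) \left(19901 + 15786\right) - 35419 = \left(18720 + \left(141 - 70\right)\right) 35687 - 35419 = \left(18720 + 71\right) 35687 - 35419 = 18791 \cdot 35687 - 35419 = 670594417 - 35419 = 670558998$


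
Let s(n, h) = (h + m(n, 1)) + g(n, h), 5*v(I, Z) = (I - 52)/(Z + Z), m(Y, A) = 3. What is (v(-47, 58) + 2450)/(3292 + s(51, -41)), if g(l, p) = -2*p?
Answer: 1420901/1934880 ≈ 0.73436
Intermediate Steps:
v(I, Z) = (-52 + I)/(10*Z) (v(I, Z) = ((I - 52)/(Z + Z))/5 = ((-52 + I)/((2*Z)))/5 = ((-52 + I)*(1/(2*Z)))/5 = ((-52 + I)/(2*Z))/5 = (-52 + I)/(10*Z))
s(n, h) = 3 - h (s(n, h) = (h + 3) - 2*h = (3 + h) - 2*h = 3 - h)
(v(-47, 58) + 2450)/(3292 + s(51, -41)) = ((⅒)*(-52 - 47)/58 + 2450)/(3292 + (3 - 1*(-41))) = ((⅒)*(1/58)*(-99) + 2450)/(3292 + (3 + 41)) = (-99/580 + 2450)/(3292 + 44) = (1420901/580)/3336 = (1420901/580)*(1/3336) = 1420901/1934880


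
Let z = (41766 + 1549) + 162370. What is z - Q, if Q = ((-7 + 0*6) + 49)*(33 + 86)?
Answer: 200687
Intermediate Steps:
Q = 4998 (Q = ((-7 + 0) + 49)*119 = (-7 + 49)*119 = 42*119 = 4998)
z = 205685 (z = 43315 + 162370 = 205685)
z - Q = 205685 - 1*4998 = 205685 - 4998 = 200687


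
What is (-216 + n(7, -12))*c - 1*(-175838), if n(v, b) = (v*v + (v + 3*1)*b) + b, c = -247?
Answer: 249691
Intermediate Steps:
n(v, b) = b + v² + b*(3 + v) (n(v, b) = (v² + (v + 3)*b) + b = (v² + (3 + v)*b) + b = (v² + b*(3 + v)) + b = b + v² + b*(3 + v))
(-216 + n(7, -12))*c - 1*(-175838) = (-216 + (7² + 4*(-12) - 12*7))*(-247) - 1*(-175838) = (-216 + (49 - 48 - 84))*(-247) + 175838 = (-216 - 83)*(-247) + 175838 = -299*(-247) + 175838 = 73853 + 175838 = 249691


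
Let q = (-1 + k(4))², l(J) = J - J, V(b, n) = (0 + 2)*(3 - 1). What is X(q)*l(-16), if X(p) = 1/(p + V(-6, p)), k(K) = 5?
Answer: 0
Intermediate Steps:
V(b, n) = 4 (V(b, n) = 2*2 = 4)
l(J) = 0
q = 16 (q = (-1 + 5)² = 4² = 16)
X(p) = 1/(4 + p) (X(p) = 1/(p + 4) = 1/(4 + p))
X(q)*l(-16) = 0/(4 + 16) = 0/20 = (1/20)*0 = 0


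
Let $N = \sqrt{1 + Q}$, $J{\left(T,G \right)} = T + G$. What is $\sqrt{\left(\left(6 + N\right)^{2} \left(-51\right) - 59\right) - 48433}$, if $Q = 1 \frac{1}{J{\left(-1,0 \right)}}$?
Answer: $6 i \sqrt{1398} \approx 224.34 i$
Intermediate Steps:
$J{\left(T,G \right)} = G + T$
$Q = -1$ ($Q = 1 \frac{1}{0 - 1} = 1 \frac{1}{-1} = 1 \left(-1\right) = -1$)
$N = 0$ ($N = \sqrt{1 - 1} = \sqrt{0} = 0$)
$\sqrt{\left(\left(6 + N\right)^{2} \left(-51\right) - 59\right) - 48433} = \sqrt{\left(\left(6 + 0\right)^{2} \left(-51\right) - 59\right) - 48433} = \sqrt{\left(6^{2} \left(-51\right) - 59\right) - 48433} = \sqrt{\left(36 \left(-51\right) - 59\right) - 48433} = \sqrt{\left(-1836 - 59\right) - 48433} = \sqrt{-1895 - 48433} = \sqrt{-50328} = 6 i \sqrt{1398}$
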